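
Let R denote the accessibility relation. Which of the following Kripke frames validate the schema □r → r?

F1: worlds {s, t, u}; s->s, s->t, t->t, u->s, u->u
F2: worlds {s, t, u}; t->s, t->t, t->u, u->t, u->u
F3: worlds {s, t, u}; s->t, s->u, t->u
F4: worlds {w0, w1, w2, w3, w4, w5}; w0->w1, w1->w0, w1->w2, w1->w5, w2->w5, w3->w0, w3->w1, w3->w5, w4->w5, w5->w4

This is the axiom for reflexivity; its first-order frame correspondent is ∀x Rxx.
F1: holds.
F2: fails — world s does not see itself.
F3: fails — world s does not see itself.
F4: fails — world w0 does not see itself.
Valid on: F1.

F1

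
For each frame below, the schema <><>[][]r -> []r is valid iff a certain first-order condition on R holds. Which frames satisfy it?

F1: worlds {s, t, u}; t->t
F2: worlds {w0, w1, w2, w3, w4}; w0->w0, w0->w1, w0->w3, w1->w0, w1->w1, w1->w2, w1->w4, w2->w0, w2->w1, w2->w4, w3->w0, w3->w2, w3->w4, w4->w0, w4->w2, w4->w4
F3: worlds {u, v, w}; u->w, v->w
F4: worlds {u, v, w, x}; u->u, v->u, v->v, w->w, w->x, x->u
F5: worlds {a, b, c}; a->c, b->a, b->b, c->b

F1, F2, F3

Frame correspondent (Sahlqvist): forall x forall y forall z ((x R^2 y & xRz) -> exists w (y R^2 w & z = w)) — i.e. a generalized confluence (Geach) condition.
F1: ✓.
F2: ✓.
F3: ✓.
F4: fails — vR²u, vRv but no t with uR²t and v=t.
F5: fails — bR²a, bRa but no w with aR²w and a=w.
Valid on: F1, F2, F3.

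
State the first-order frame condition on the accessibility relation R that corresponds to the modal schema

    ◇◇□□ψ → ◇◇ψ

This is a Sahlqvist (Geach-type) schema ◇^2□^2ψ → □^0◇^2ψ.
Minimal-valuation argument: fix x; take any y with xR^2y and any z with xR^0z. Set V(ψ) to the set of worlds R-reachable from y in exactly 2 steps. Then □^2ψ holds at y, so the antecedent holds at x; validity forces ◇^2ψ at z, giving a w with zR^2w and yR^2w.
First-order correspondent: ∀x ∀y (xR²y → ∃w (yR²w ∧ xR²w)).

∀x ∀y (xR²y → ∃w (yR²w ∧ xR²w))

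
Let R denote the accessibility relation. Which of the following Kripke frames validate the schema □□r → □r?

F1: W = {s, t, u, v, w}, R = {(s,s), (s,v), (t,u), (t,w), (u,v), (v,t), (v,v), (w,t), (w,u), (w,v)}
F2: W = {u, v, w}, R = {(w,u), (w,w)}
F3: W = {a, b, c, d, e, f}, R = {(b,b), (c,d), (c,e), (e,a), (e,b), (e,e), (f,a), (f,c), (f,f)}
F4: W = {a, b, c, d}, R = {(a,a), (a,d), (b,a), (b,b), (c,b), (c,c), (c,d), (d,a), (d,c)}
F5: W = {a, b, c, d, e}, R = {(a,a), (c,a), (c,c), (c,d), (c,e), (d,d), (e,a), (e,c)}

Frame correspondent (Sahlqvist): ∀x ∀y (Rxy → ∃z (Rxz ∧ Rzy)) — i.e. density.
F1: fails — Rtw but no z with Rtz and Rzw.
F2: condition met.
F3: fails — Rcd but no z with Rcz and Rzd.
F4: condition met.
F5: condition met.
Valid on: F2, F4, F5.

F2, F4, F5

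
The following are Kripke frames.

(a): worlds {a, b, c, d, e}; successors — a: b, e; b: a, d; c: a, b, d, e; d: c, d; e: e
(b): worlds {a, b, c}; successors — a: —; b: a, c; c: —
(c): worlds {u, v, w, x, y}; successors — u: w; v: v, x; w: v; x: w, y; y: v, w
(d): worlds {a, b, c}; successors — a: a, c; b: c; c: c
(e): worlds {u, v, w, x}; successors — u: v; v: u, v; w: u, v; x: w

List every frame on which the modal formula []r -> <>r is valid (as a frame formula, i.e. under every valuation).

This is the axiom for seriality; its first-order frame correspondent is forall x exists y Rxy.
(a): satisfies the condition.
(b): fails — world a has no successor.
(c): satisfies the condition.
(d): satisfies the condition.
(e): satisfies the condition.

(a), (c), (d), (e)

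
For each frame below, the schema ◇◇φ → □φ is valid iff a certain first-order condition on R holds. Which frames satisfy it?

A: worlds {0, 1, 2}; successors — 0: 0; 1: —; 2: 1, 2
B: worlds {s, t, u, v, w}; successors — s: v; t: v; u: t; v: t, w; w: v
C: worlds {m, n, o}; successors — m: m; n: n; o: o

Frame correspondent (Sahlqvist): ∀x ∀y ∀z ((xR²y ∧ xRz) → ∃w (y = w ∧ z = w)) — i.e. a generalized confluence (Geach) condition.
A: fails — 2R²1, 2R2 but 1 ≠ 2.
B: fails — sR²t, sRv but t ≠ v.
C: ✓.

C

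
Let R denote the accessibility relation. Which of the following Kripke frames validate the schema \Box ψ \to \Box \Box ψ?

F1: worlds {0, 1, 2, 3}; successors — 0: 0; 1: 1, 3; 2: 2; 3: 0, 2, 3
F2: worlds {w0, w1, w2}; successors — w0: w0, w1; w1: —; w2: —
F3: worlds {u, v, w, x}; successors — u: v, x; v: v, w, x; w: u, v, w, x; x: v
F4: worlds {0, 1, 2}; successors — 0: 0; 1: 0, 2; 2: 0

This is the axiom for transitivity; its first-order frame correspondent is \forall x \forall y \forall z (Rxy \wedge Ryz \to Rxz).
F1: fails — R13 and R32 but not R12.
F2: ✓.
F3: fails — Ruv and Rvw but not Ruw.
F4: ✓.

F2, F4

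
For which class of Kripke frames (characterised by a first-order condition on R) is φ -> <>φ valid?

This schema is equivalent to the T axiom □φ → φ.
Its frame correspondent is reflexivity — forall x Rxx.

reflexivity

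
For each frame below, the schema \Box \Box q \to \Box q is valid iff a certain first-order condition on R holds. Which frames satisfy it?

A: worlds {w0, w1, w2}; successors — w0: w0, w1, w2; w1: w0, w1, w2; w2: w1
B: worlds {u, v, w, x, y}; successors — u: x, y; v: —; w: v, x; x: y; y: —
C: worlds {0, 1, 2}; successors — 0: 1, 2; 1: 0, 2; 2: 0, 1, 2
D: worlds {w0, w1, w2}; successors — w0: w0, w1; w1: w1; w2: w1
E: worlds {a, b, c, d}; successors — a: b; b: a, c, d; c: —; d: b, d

A, C, D

This is the axiom for density; its first-order frame correspondent is \forall x \forall y (Rxy \to \exists z (Rxz \wedge Rzy)).
A: condition met.
B: fails — Rwx but no z with Rwz and Rzx.
C: condition met.
D: condition met.
E: fails — Rbc but no z with Rbz and Rzc.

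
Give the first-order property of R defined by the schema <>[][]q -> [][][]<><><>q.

forall x forall y forall z ((xRy & x R^3 z) -> exists w (y R^2 w & z R^3 w))

This is a Sahlqvist (Geach-type) schema ◇^1□^2q → □^3◇^3q.
First-order correspondent: forall x forall y forall z ((xRy & x R^3 z) -> exists w (y R^2 w & z R^3 w)).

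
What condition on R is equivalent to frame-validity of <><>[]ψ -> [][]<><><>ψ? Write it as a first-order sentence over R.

This is a Sahlqvist (Geach-type) schema ◇^2□^1ψ → □^2◇^3ψ.
First-order correspondent: forall x forall y forall z ((x R^2 y & x R^2 z) -> exists w (yRw & z R^3 w)).

forall x forall y forall z ((x R^2 y & x R^2 z) -> exists w (yRw & z R^3 w))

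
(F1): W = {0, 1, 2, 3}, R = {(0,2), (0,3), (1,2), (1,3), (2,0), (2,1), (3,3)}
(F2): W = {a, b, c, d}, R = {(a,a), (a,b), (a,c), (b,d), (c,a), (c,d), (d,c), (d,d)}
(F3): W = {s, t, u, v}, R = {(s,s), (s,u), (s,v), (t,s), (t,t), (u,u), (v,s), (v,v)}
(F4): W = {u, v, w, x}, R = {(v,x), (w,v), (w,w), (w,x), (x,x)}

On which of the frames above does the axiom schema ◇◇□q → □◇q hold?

(F4)

Frame correspondent (Sahlqvist): ∀x ∀y ∀z ((xR²y ∧ xRz) → ∃w (yRw ∧ zRw)) — i.e. a generalized confluence (Geach) condition.
(F1): fails — 0R²0, 0R2 but no w with 0Rw and 2Rw.
(F2): fails — aR²a, aRb but no w with aRw and bRw.
(F3): fails — sR²u, sRv but no w with uRw and vRw.
(F4): holds.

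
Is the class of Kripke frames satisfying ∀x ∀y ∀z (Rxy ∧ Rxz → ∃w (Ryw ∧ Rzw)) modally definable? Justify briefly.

Yes, by ◇□q → □◇q

This is a Sahlqvist condition; the .2 axiom ◇□q → □◇q defines it.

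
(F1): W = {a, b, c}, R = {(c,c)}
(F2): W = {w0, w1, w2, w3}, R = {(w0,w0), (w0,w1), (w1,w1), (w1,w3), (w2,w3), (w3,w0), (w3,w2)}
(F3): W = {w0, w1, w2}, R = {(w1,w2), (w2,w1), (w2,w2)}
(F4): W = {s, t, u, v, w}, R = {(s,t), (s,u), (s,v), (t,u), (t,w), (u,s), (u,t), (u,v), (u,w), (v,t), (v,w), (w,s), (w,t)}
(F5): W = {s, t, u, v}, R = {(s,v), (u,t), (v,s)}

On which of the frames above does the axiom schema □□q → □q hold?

Frame correspondent (Sahlqvist): ∀x ∀y (Rxy → ∃z (Rxz ∧ Rzy)) — i.e. density.
(F1): ✓.
(F2): fails — Rw3w2 but no z with Rw3z and Rzw2.
(F3): ✓.
(F4): fails — Rtu but no z with Rtz and Rzu.
(F5): fails — Rsv but no z with Rsz and Rzv.
Valid on: (F1), (F3).

(F1), (F3)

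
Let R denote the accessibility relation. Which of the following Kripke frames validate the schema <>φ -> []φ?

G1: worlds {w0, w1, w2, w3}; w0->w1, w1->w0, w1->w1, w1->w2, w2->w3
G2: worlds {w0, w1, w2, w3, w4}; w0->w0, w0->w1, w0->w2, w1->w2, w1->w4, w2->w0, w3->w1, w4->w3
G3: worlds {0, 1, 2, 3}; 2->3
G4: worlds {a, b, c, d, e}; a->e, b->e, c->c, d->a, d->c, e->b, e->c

This is the axiom for partial functionality; its first-order frame correspondent is forall x forall y forall z (Rxy & Rxz -> y = z).
G1: fails — w1 sees both w0 and w1.
G2: fails — w0 sees both w0 and w1.
G3: condition met.
G4: fails — d sees both a and c.

G3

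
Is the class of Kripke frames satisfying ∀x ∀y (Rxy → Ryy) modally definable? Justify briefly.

The condition is shift-reflexivity. A defining modal formula is □(□r → r).
Suppose □(□r→r) is valid. Take Rxy and set V(r)={w : Ryw}. Then at y, □r holds; since □(□r→r) at x, □r→r at y, so r at y, i.e. Ryy.

Yes, by □(□r → r)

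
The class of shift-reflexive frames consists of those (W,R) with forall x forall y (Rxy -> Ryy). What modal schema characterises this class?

□(□ψ → ψ)

This is shift-reflexivity; the standard corresponding axiom is T□: □(□ψ → ψ).
Suppose □(□ψ→ψ) is valid. Take Rxy and set V(ψ)={w : Ryw}. Then at y, □ψ holds; since □(□ψ→ψ) at x, □ψ→ψ at y, so ψ at y, i.e. Ryy.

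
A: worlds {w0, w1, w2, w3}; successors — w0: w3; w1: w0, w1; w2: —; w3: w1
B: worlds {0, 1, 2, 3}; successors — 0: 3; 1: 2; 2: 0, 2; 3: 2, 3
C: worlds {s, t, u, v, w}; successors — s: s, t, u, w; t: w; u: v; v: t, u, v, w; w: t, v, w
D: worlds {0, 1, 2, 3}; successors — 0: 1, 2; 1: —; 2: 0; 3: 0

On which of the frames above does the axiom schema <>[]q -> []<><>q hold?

The schema corresponds to a generalized confluence (Geach) condition: forall x forall y forall z ((xRy & xRz) -> exists w (yRw & z R^2 w)).
A: fails — w1Rw0, w1Rw0 but no w with w0Rw and w0R²w.
B: ✓.
C: ✓.
D: fails — 0R1, 0R1 but no w with 1Rw and 1R²w.

B, C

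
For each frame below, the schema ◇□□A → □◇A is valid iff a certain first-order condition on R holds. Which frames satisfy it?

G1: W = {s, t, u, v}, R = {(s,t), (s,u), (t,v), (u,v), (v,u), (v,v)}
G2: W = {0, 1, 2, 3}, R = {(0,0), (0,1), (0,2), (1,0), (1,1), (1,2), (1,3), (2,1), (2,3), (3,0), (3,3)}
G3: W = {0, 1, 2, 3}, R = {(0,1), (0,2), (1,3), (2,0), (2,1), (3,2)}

This is the axiom for a generalized confluence (Geach) condition; its first-order frame correspondent is ∀x ∀y ∀z ((xRy ∧ xRz) → ∃w (yR²w ∧ zRw)).
G1: condition met.
G2: condition met.
G3: fails — 0R1, 0R1 but no w with 1R²w and 1Rw.

G1, G2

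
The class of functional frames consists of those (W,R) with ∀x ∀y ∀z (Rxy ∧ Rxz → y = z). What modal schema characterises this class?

The condition is partial functionality. The CD schema ◇q → □q defines it.

◇q → □q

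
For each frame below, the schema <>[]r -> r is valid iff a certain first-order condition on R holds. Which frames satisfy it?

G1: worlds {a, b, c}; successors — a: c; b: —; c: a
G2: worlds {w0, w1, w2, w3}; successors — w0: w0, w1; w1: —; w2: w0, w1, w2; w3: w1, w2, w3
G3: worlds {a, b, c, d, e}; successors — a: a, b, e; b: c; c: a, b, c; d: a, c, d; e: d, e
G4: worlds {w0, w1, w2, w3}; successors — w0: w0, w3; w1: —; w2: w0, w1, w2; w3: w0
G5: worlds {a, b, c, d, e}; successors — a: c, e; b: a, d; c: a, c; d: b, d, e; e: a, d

G1

The schema corresponds to symmetry: forall x forall y (Rxy -> Ryx).
G1: condition met.
G2: fails — Rw3w1 but not Rw1w3.
G3: fails — Rdc but not Rcd.
G4: fails — Rw2w0 but not Rw0w2.
G5: fails — Rba but not Rab.
Valid on: G1.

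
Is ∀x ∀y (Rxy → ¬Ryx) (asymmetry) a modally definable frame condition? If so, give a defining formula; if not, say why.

No

If a class were modally definable it would be closed under surjective bounded morphisms (Goldblatt–Thomason).
The 5-cycle (worlds s,t,u,v,w with s→t→u→v→w→s) is asymmetric. Mapping every world to a single reflexive point • is a surjective bounded morphism, and the reflexive point is not asymmetric (R•• but asymmetry requires ¬R••).
So the class is not modally definable.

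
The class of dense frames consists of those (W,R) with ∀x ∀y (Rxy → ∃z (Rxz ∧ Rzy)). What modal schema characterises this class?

The condition is density. The C4 schema □□ψ → □ψ defines it.
Suppose □□ψ→□ψ is valid. Take Rxy and set V(ψ)={w : xR²w}. Then □□ψ at x, so □ψ at x, so ψ at y, i.e. ∃z(Rxz∧Rzy).

□□ψ → □ψ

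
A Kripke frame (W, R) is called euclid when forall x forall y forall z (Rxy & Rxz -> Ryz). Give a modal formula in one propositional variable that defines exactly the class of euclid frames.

A defining formula is ◇ψ → □◇ψ (the 5 axiom).
Suppose ◇ψ→□◇ψ is valid. Take Rxy, Rxz and set V(ψ)={y}. Then ◇ψ at x, so □◇ψ at x, so ◇ψ at z, so some w with Rzw has ψ; w=y, i.e. Rzy. By symmetry of the argument, Ryz.

◇ψ → □◇ψ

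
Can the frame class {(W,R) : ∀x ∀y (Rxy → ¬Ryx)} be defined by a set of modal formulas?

If a class were modally definable it would be closed under surjective bounded morphisms (Goldblatt–Thomason).
The 3-cycle (worlds w0,w1,w2 with w0→w1→w2→w0) is asymmetric. Mapping every world to a single reflexive point • is a surjective bounded morphism, and the reflexive point is not asymmetric (R•• but asymmetry requires ¬R••).
So the class is not modally definable.

Not definable by any modal formula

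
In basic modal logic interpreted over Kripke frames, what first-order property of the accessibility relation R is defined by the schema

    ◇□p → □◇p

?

This is the .2 axiom.
Its frame correspondent is convergence — ∀x ∀y ∀z (Rxy ∧ Rxz → ∃w (Ryw ∧ Rzw)).

Convergence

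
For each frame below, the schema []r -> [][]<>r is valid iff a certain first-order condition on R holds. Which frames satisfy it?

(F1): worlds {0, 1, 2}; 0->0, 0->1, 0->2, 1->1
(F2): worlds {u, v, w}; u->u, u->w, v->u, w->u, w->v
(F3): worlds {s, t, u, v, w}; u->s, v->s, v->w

The schema corresponds to a generalized confluence (Geach) condition: forall x forall z (x R^2 z -> exists w (xRw & zRw)).
(F1): fails — 0R²2 but no w with 0Rw and 2Rw.
(F2): satisfies the condition.
(F3): satisfies the condition.

(F2), (F3)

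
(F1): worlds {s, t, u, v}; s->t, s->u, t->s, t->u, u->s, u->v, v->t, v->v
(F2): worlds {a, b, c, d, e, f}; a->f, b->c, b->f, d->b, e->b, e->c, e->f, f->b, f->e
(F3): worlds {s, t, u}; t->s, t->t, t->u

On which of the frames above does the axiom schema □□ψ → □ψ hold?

Frame correspondent (Sahlqvist): ∀x ∀y (Rxy → ∃z (Rxz ∧ Rzy)) — i.e. density.
(F1): fails — Rus but no z with Ruz and Rzs.
(F2): fails — Rbc but no z with Rbz and Rzc.
(F3): ✓.

(F3)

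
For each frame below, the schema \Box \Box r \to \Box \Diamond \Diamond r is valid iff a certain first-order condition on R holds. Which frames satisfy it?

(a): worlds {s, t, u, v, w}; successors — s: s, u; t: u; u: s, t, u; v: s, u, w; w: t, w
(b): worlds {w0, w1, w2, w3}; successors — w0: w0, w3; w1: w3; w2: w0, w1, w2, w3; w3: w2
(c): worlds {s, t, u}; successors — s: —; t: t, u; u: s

The schema corresponds to a generalized confluence (Geach) condition: \forall x \forall z (xRz \to \exists w (x R^2 w \wedge z R^2 w)).
(a): satisfies the condition.
(b): satisfies the condition.
(c): fails — tRu but no w with tR²w and uR²w.

(a), (b)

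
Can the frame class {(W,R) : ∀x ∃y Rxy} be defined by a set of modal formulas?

The condition is seriality. A defining modal formula is □q → ◇q.

Definable; □q → ◇q defines it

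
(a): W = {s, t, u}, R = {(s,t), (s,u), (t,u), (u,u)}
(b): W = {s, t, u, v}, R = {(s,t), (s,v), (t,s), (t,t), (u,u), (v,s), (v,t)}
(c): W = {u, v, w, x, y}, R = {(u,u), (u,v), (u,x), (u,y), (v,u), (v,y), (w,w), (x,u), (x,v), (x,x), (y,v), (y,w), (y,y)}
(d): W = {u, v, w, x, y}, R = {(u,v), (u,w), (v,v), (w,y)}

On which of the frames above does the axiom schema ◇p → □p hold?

Frame correspondent (Sahlqvist): ∀x ∀y ∀z (Rxy ∧ Rxz → y = z) — i.e. partial functionality.
(a): fails — s sees both t and u.
(b): fails — s sees both t and v.
(c): fails — u sees both u and v.
(d): fails — u sees both v and w.
Valid on no frame.

none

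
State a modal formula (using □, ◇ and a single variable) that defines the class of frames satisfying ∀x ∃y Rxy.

This is seriality; the standard corresponding axiom is D: □s → ◇s.

□s → ◇s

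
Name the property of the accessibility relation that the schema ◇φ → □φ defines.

This schema is the CD axiom.
Its frame correspondent is partial functionality — ∀x ∀y ∀z (Rxy ∧ Rxz → y = z).

partial functionality: ∀x ∀y ∀z (Rxy ∧ Rxz → y = z)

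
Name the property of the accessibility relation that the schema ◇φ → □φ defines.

partial functionality

Suppose ◇φ→□φ is valid. Take Rxy, Rxz and set V(φ)={y}. Then ◇φ at x, so □φ at x, so φ at z, i.e. z=y.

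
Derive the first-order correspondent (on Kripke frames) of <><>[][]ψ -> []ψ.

forall x forall y forall z ((x R^2 y & xRz) -> exists w (y R^2 w & z = w))

This is a Sahlqvist (Geach-type) schema ◇^2□^2ψ → □^1◇^0ψ.
Minimal-valuation argument: fix x; take any y with xR^2y and any z with xR^1z. Set V(ψ) to the set of worlds R-reachable from y in exactly 2 steps. Then □^2ψ holds at y, so the antecedent holds at x; validity forces ◇^0ψ at z, giving a w with zR^0w and yR^2w.
First-order correspondent: forall x forall y forall z ((x R^2 y & xRz) -> exists w (y R^2 w & z = w)).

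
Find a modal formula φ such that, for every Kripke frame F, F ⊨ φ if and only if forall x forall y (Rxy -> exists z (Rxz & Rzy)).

□□p → □p

The condition is density. The C4 schema □□p → □p defines it.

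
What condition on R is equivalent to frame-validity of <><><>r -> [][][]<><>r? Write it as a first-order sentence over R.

This is a Sahlqvist (Geach-type) schema ◇^3□^0r → □^3◇^2r.
Minimal-valuation argument: fix x; take any y with xR^3y and any z with xR^3z. Set V(r) to the set of worlds R-reachable from y in exactly 0 steps. Then □^0r holds at y, so the antecedent holds at x; validity forces ◇^2r at z, giving a w with zR^2w and yR^0w.
First-order correspondent: forall x forall y forall z ((x R^3 y & x R^3 z) -> exists w (y = w & z R^2 w)).

forall x forall y forall z ((x R^3 y & x R^3 z) -> exists w (y = w & z R^2 w))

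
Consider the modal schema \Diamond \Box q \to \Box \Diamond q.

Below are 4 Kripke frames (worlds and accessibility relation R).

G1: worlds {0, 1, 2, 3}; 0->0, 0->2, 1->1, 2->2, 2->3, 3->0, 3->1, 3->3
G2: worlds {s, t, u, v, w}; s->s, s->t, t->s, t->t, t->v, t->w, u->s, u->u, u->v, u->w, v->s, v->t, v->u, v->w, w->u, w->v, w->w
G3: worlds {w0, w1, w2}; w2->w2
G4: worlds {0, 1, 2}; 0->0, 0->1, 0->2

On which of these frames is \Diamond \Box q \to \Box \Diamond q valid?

G3

Frame correspondent (Sahlqvist): \forall x \forall y \forall z (Rxy \wedge Rxz \to \exists w (Ryw \wedge Rzw)) — i.e. convergence.
G1: fails — R31 and R30 but 1 and 0 have no common successor.
G2: fails — Rts and Rtw but s and w have no common successor.
G3: holds.
G4: fails — R00 and R01 but 0 and 1 have no common successor.
Valid on: G3.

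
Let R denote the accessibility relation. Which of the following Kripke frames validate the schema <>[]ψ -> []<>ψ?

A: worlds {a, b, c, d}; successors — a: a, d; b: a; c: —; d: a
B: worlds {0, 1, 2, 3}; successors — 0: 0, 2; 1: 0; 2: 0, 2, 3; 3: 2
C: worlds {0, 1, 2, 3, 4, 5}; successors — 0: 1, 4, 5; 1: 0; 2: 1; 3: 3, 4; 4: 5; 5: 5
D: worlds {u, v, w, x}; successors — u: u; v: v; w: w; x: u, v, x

This is the axiom for convergence; its first-order frame correspondent is forall x forall y forall z (Rxy & Rxz -> exists w (Ryw & Rzw)).
A: condition met.
B: condition met.
C: fails — R01 and R04 but 1 and 4 have no common successor.
D: fails — Rxu and Rxv but u and v have no common successor.
Valid on: A, B.

A, B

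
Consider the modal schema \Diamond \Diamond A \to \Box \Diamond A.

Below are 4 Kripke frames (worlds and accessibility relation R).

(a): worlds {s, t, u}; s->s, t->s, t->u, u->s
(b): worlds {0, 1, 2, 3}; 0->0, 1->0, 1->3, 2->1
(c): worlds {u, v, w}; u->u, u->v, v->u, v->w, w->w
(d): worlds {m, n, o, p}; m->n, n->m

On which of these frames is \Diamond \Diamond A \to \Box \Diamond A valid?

(a), (d)

This is the axiom for a generalized confluence (Geach) condition; its first-order frame correspondent is \forall x \forall y \forall z ((x R^2 y \wedge xRz) \to \exists w (y = w \wedge zRw)).
(a): holds.
(b): fails — 1R²0, 1R3 but no w with 0=w and 3Rw.
(c): fails — uR²v, uRv but no t with v=t and vRt.
(d): holds.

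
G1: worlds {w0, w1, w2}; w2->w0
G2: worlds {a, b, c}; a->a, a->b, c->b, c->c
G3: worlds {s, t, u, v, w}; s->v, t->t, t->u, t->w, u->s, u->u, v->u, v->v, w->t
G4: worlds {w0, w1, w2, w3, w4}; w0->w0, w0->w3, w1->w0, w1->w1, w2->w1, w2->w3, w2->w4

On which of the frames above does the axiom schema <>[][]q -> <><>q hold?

G3

This is the axiom for a generalized confluence (Geach) condition; its first-order frame correspondent is forall x forall y (xRy -> exists w (y R^2 w & x R^2 w)).
G1: fails — w2Rw0 but no w with w0R²w and w2R²w.
G2: fails — aRb but no w with bR²w and aR²w.
G3: satisfies the condition.
G4: fails — w0Rw3 but no w with w3R²w and w0R²w.
Valid on: G3.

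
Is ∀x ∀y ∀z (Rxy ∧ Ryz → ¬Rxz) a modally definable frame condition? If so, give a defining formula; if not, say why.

Not modally definable

Any modally definable frame class is closed under surjective bounded morphisms.
The 7-cycle (worlds w0,w1,w2,w3,w4,w5,w6 with w0→w1→w2→w3→w4→w5→w6→w0) is intransitive. Mapping every world to a single reflexive point • is a surjective bounded morphism; the reflexive point is not intransitive (R••∧R•• but R••).
Hence intransitivity is not modally definable.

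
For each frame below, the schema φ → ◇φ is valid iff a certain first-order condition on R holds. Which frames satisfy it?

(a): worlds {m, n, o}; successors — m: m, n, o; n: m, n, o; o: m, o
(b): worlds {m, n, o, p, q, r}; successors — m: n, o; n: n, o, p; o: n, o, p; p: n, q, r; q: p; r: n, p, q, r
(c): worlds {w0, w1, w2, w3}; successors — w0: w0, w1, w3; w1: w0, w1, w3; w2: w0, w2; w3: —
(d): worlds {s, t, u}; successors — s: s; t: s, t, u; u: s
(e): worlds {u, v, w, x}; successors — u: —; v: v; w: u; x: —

(a)

This is the axiom for reflexivity; its first-order frame correspondent is ∀x Rxx.
(a): satisfies the condition.
(b): fails — world m does not see itself.
(c): fails — world w3 does not see itself.
(d): fails — world u does not see itself.
(e): fails — world u does not see itself.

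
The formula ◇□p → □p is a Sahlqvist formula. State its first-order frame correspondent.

the Euclidean property: ∀x ∀y ∀z (Rxy ∧ Rxz → Ryz)

This schema is equivalent to the 5 axiom ◇p → □◇p.
Its frame correspondent is the Euclidean property — ∀x ∀y ∀z (Rxy ∧ Rxz → Ryz).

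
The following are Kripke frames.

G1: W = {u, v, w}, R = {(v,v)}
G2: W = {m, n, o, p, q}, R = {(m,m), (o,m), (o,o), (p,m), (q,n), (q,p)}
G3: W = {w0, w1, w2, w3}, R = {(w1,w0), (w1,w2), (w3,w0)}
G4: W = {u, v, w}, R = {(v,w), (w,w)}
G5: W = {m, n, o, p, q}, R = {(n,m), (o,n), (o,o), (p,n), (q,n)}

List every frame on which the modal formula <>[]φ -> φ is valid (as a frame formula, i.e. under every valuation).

G1

The schema corresponds to a generalized confluence (Geach) condition: forall x forall y (xRy -> exists w (yRw & x = w)).
G1: condition met.
G2: fails — oRm but no w with mRw and o=w.
G3: fails — w1Rw0 but no w with w0Rw and w1=w.
G4: fails — vRw but no t with wRt and v=t.
G5: fails — nRm but no w with mRw and n=w.
Valid on: G1.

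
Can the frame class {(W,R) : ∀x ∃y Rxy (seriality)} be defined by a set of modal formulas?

This is a Sahlqvist condition; the D axiom □q → ◇q defines it.

Definable; □q → ◇q defines it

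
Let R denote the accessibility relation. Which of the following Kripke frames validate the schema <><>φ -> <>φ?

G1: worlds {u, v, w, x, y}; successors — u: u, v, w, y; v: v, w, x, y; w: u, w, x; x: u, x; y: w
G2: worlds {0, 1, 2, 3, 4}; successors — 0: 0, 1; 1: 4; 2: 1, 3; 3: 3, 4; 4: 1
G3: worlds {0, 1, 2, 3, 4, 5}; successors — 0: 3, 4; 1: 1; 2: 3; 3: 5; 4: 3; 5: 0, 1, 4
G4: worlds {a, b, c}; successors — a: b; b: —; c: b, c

The schema corresponds to transitivity: forall x forall y forall z (Rxy & Ryz -> Rxz).
G1: fails — Ruv and Rvx but not Rux.
G2: fails — R34 and R41 but not R31.
G3: fails — R43 and R35 but not R45.
G4: holds.
Valid on: G4.

G4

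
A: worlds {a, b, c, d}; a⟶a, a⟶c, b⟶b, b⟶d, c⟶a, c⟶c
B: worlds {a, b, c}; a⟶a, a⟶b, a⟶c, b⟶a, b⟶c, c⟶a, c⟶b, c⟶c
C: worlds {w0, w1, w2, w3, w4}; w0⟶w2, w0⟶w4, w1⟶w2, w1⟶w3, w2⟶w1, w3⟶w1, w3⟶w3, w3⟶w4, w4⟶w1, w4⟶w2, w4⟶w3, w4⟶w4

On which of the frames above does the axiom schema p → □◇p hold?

This is the axiom for symmetry; its first-order frame correspondent is ∀x ∀y (Rxy → Ryx).
A: fails — Rbd but not Rdb.
B: holds.
C: fails — Rw0w4 but not Rw4w0.

B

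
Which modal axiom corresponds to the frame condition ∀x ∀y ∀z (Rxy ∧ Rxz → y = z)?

◇ψ → □ψ

The condition is partial functionality. The CD schema ◇ψ → □ψ defines it.
Suppose ◇ψ→□ψ is valid. Take Rxy, Rxz and set V(ψ)={y}. Then ◇ψ at x, so □ψ at x, so ψ at z, i.e. z=y.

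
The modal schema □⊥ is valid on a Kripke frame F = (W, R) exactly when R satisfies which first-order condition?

This is the Ver axiom.
It corresponds to emptiness of R: ∀x ∀y ¬Rxy.

Emptiness of R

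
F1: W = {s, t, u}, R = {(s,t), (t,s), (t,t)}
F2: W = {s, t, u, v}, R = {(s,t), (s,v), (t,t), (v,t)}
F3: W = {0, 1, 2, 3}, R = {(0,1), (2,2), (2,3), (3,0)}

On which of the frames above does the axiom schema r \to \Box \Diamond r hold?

Frame correspondent (Sahlqvist): \forall x \forall y (Rxy \to Ryx) — i.e. symmetry.
F1: condition met.
F2: fails — Rvt but not Rtv.
F3: fails — R01 but not R10.

F1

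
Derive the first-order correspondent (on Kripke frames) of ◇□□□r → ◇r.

∀x ∀y (xRy → ∃w (yR³w ∧ xRw))

This is a Sahlqvist (Geach-type) schema ◇^1□^3r → □^0◇^1r.
Minimal-valuation argument: fix x; take any y with xR^1y and any z with xR^0z. Set V(r) to the set of worlds R-reachable from y in exactly 3 steps. Then □^3r holds at y, so the antecedent holds at x; validity forces ◇^1r at z, giving a w with zR^1w and yR^3w.
First-order correspondent: ∀x ∀y (xRy → ∃w (yR³w ∧ xRw)).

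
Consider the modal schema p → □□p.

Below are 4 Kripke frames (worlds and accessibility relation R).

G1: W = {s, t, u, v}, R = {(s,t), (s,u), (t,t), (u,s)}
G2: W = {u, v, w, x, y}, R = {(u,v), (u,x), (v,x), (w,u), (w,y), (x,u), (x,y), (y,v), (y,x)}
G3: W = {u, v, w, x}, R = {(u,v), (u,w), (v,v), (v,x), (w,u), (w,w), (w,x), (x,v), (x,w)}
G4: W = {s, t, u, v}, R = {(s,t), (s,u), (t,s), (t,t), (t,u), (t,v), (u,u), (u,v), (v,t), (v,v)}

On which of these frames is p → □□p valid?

none

The schema corresponds to a generalized confluence (Geach) condition: ∀x ∀z (xR²z → ∃w (x = w ∧ z = w)).
G1: fails — sR²t but s ≠ t.
G2: fails — uR²x but u ≠ x.
G3: fails — uR²v but u ≠ v.
G4: fails — sR²t but s ≠ t.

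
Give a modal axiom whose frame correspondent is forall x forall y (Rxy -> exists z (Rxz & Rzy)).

□□ψ → □ψ

This is density; the standard corresponding axiom is C4: □□ψ → □ψ.
Suppose □□ψ→□ψ is valid. Take Rxy and set V(ψ)={w : xR²w}. Then □□ψ at x, so □ψ at x, so ψ at y, i.e. ∃z(Rxz∧Rzy).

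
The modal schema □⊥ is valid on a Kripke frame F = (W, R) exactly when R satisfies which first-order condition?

□⊥ is valid iff no world has any successor (otherwise □⊥ fails at any world with one).
Conversely, any frame satisfying ∀x ∀y ¬Rxy validates the schema.
So the correspondent is emptiness of R.

Emptiness of R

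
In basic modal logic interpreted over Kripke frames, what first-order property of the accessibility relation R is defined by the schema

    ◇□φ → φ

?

This is a form of the B axiom.
Its frame correspondent is symmetry — ∀x ∀y (Rxy → Ryx).

Symmetry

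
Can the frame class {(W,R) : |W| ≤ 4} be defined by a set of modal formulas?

No

If a class were modally definable it would be closed under disjoint unions (Goldblatt–Thomason).
Any modal formula valid on each of 5 disjoint one-world frames is valid on their disjoint union (validity is preserved under disjoint unions). Each one-world frame has |W|=1≤4, but the union has |W|=5.
Hence having at most 4 worlds is not modally definable.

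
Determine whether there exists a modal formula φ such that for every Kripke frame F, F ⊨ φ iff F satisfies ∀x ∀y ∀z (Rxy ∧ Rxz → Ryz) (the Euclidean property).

Yes: it is the Euclidean property, defined by the 5 schema ◇q → □◇q.
Suppose ◇q→□◇q is valid. Take Rxy, Rxz and set V(q)={y}. Then ◇q at x, so □◇q at x, so ◇q at z, so some w with Rzw has q; w=y, i.e. Rzy. By symmetry of the argument, Ryz.

Yes — defined by ◇q → □◇q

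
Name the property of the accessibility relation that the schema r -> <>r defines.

This is a form of the T axiom.
Its frame correspondent is reflexivity — forall x Rxx.

reflexivity: forall x Rxx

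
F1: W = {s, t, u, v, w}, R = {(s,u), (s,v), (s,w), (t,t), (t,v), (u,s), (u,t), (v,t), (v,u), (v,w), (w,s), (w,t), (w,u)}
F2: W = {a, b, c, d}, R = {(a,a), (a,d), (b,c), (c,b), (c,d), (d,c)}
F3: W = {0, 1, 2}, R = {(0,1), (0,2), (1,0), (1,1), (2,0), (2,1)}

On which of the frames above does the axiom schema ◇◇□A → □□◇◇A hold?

F1, F3

This is the axiom for a generalized confluence (Geach) condition; its first-order frame correspondent is ∀x ∀y ∀z ((xR²y ∧ xR²z) → ∃w (yRw ∧ zR²w)).
F1: ✓.
F2: fails — aR²a, aR²c but no w with aRw and cR²w.
F3: ✓.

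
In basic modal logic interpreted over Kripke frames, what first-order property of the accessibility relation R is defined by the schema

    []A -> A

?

reflexivity

This schema is the T axiom.
Its frame correspondent is reflexivity — forall x Rxx.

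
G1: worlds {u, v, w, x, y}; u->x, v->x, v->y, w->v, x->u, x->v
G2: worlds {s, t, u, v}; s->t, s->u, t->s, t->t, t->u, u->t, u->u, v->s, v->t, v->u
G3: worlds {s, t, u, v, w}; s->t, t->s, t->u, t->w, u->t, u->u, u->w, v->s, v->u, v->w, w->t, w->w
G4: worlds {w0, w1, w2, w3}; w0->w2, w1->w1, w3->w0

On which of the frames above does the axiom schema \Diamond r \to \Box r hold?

Frame correspondent (Sahlqvist): \forall x \forall y \forall z (Rxy \wedge Rxz \to y = z) — i.e. partial functionality.
G1: fails — v sees both x and y.
G2: fails — s sees both t and u.
G3: fails — t sees both s and u.
G4: holds.

G4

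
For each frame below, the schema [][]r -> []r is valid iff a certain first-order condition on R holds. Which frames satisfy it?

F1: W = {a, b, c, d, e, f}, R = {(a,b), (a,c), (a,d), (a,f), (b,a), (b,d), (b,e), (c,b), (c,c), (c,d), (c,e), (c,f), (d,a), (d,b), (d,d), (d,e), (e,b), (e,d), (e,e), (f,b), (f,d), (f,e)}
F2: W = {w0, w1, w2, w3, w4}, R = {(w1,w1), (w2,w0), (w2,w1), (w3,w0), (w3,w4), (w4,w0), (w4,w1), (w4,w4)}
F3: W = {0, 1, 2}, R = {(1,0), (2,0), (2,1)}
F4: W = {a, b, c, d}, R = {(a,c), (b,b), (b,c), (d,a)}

F1

The schema corresponds to density: forall x forall y (Rxy -> exists z (Rxz & Rzy)).
F1: ✓.
F2: fails — Rw2w0 but no z with Rw2z and Rzw0.
F3: fails — R10 but no z with R1z and Rz0.
F4: fails — Rac but no z with Raz and Rzc.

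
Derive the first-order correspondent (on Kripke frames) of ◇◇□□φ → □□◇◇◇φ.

This is a Sahlqvist (Geach-type) schema ◇^2□^2φ → □^2◇^3φ.
Minimal-valuation argument: fix x; take any y with xR^2y and any z with xR^2z. Set V(φ) to the set of worlds R-reachable from y in exactly 2 steps. Then □^2φ holds at y, so the antecedent holds at x; validity forces ◇^3φ at z, giving a w with zR^3w and yR^2w.
First-order correspondent: ∀x ∀y ∀z ((xR²y ∧ xR²z) → ∃w (yR²w ∧ zR³w)).

∀x ∀y ∀z ((xR²y ∧ xR²z) → ∃w (yR²w ∧ zR³w))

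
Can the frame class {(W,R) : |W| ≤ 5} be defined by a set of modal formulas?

No — not modally definable

Modal frame validity is preserved under disjoint unions.
Any modal formula valid on each of 6 disjoint one-world frames is valid on their disjoint union (validity is preserved under disjoint unions). Each one-world frame has |W|=1≤5, but the union has |W|=6.
So the class is not modally definable.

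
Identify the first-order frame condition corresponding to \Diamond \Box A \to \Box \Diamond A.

convergence

Suppose ◇□A→□◇A is valid. Take Rxy, Rxz and set V(A)={w : Ryw}. Then □A at y so ◇□A at x, so □◇A at x, so ◇A at z, giving w with Rzw and Ryw.
The converse is a direct semantic check.
Frame condition: \forall x \forall y \forall z (Rxy \wedge Rxz \to \exists w (Ryw \wedge Rzw)).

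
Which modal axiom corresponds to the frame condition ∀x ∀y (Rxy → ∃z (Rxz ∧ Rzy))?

□□ψ → □ψ

This is density; the standard corresponding axiom is C4: □□ψ → □ψ.
Suppose □□ψ→□ψ is valid. Take Rxy and set V(ψ)={w : xR²w}. Then □□ψ at x, so □ψ at x, so ψ at y, i.e. ∃z(Rxz∧Rzy).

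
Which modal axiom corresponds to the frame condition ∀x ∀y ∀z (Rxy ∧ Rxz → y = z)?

◇r → □r

This is partial functionality; the standard corresponding axiom is CD: ◇r → □r.
Suppose ◇r→□r is valid. Take Rxy, Rxz and set V(r)={y}. Then ◇r at x, so □r at x, so r at z, i.e. z=y.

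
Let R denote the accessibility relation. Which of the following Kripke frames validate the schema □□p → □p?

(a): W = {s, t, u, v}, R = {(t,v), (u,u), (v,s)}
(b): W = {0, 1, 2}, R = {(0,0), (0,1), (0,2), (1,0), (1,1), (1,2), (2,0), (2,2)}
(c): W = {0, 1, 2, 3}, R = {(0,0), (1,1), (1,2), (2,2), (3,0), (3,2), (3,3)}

This is the axiom for density; its first-order frame correspondent is ∀x ∀y (Rxy → ∃z (Rxz ∧ Rzy)).
(a): fails — Rvs but no z with Rvz and Rzs.
(b): satisfies the condition.
(c): satisfies the condition.
Valid on: (b), (c).

(b), (c)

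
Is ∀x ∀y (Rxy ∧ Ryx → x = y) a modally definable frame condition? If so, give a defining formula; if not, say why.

No — not modally definable

Modal frame validity is preserved under surjective bounded morphisms.
The 6-cycle (worlds a,b,c,d,e,f with a→b→c→d→e→f→a) is antisymmetric. Sending even-indexed worlds to s and odd-indexed worlds to t is a surjective bounded morphism onto the two-world frame with s↔t, which is not antisymmetric.
Hence antisymmetry is not modally definable.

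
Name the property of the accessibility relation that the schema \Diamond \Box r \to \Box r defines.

Equivalently (dual form): ◇r → □◇r.
Suppose ◇r→□◇r is valid. Take Rxy, Rxz and set V(r)={y}. Then ◇r at x, so □◇r at x, so ◇r at z, so some w with Rzw has r; w=y, i.e. Rzy. By symmetry of the argument, Ryz.

the Euclidean property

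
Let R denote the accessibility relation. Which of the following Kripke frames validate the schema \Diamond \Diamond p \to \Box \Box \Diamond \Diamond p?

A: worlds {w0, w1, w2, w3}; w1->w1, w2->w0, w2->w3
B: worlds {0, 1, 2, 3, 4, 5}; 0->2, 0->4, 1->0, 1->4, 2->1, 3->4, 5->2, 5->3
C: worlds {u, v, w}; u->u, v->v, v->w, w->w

A

This is the axiom for a generalized confluence (Geach) condition; its first-order frame correspondent is \forall x \forall y \forall z ((x R^2 y \wedge x R^2 z) \to \exists w (y = w \wedge z R^2 w)).
A: ✓.
B: fails — 0R²1, 0R²1 but no w with 1=w and 1R²w.
C: fails — vR²v, vR²w but no t with v=t and wR²t.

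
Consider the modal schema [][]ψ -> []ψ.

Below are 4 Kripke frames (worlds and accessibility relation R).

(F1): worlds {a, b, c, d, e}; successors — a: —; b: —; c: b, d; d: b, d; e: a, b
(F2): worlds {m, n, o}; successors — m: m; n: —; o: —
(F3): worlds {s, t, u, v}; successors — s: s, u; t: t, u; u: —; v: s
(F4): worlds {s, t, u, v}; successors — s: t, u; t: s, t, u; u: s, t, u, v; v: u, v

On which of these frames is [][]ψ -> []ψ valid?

Frame correspondent (Sahlqvist): forall x forall y (Rxy -> exists z (Rxz & Rzy)) — i.e. density.
(F1): fails — Reb but no z with Rez and Rzb.
(F2): condition met.
(F3): condition met.
(F4): condition met.

(F2), (F3), (F4)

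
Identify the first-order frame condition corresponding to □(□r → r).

This is the T□ axiom.
It corresponds to shift-reflexivity: ∀x ∀y (Rxy → Ryy).

shift-reflexivity: ∀x ∀y (Rxy → Ryy)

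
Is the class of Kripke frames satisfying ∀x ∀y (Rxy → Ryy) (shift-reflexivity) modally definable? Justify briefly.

Yes, by □(□q → q)

The condition is shift-reflexivity. A defining modal formula is □(□q → q).
Suppose □(□q→q) is valid. Take Rxy and set V(q)={w : Ryw}. Then at y, □q holds; since □(□q→q) at x, □q→q at y, so q at y, i.e. Ryy.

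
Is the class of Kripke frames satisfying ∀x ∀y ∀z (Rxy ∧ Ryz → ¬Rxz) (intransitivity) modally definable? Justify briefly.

Any modally definable frame class is closed under surjective bounded morphisms.
The 3-cycle (worlds 0,1,2 with 0→1→2→0) is intransitive. Mapping every world to a single reflexive point • is a surjective bounded morphism; the reflexive point is not intransitive (R••∧R•• but R••).
Hence intransitivity is not modally definable.

No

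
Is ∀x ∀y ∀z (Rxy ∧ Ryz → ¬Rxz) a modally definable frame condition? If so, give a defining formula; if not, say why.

No — not modally definable

Any modally definable frame class is closed under surjective bounded morphisms.
The 7-cycle (worlds w0,w1,w2,w3,w4,w5,w6 with w0→w1→w2→w3→w4→w5→w6→w0) is intransitive. Mapping every world to a single reflexive point • is a surjective bounded morphism; the reflexive point is not intransitive (R••∧R•• but R••).
Hence intransitivity is not modally definable.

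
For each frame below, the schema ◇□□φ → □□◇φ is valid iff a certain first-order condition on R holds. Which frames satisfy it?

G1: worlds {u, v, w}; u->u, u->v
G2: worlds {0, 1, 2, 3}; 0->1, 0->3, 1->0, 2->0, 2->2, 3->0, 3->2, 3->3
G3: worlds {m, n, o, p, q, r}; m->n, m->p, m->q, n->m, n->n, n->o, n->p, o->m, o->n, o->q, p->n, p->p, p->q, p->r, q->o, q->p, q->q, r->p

This is the axiom for a generalized confluence (Geach) condition; its first-order frame correspondent is ∀x ∀y ∀z ((xRy ∧ xR²z) → ∃w (yR²w ∧ zRw)).
G1: fails — uRu, uR²v but no t with uR²t and vRt.
G2: fails — 0R1, 0R²2 but no w with 1R²w and 2Rw.
G3: ✓.

G3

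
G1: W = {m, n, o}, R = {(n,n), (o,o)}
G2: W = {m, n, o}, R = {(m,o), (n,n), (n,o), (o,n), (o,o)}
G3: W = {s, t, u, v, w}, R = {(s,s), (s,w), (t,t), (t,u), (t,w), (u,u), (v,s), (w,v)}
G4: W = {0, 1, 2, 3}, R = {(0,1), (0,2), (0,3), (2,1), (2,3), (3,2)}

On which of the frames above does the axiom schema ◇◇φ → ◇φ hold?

G1

This is the axiom for transitivity; its first-order frame correspondent is ∀x ∀y ∀z (Rxy ∧ Ryz → Rxz).
G1: holds.
G2: fails — Rmo and Ron but not Rmn.
G3: fails — Rvs and Rsw but not Rvw.
G4: fails — R32 and R23 but not R33.
Valid on: G1.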